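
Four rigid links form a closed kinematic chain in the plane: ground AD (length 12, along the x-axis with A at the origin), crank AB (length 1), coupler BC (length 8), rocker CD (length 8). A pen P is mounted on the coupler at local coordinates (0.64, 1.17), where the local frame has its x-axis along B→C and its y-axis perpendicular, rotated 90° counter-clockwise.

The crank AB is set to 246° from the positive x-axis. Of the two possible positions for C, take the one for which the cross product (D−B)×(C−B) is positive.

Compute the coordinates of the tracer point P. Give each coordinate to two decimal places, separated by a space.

A=(0,0), D=(12.00,0)
B = A + 1.00·(cos246°, sin246°) = (-0.4067, -0.9135)
|BD| = 12.4403
circle(B,8.00) ∩ circle(D,8.00): a=6.2202, h=5.0309
  candidates: C₊=(5.4272,4.5605) cross=62.586; C₋=(6.1661,-5.4741) cross=-62.586
  mode + wants cross > 0 → take C=(5.4272,4.5605) (cross=62.586)
ex = (C−B)/|BC| = (0.7292,0.6843); ey = (-0.6843,0.7292)
P = B + 0.64·ex + 1.17·ey = (-0.7406,0.3776)

-0.74 0.38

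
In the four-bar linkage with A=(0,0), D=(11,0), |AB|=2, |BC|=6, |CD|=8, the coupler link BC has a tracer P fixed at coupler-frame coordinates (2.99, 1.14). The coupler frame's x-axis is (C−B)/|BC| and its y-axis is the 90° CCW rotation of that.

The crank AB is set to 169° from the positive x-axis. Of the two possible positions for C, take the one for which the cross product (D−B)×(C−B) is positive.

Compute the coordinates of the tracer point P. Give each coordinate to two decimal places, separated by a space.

A=(0,0), D=(11.00,0)
B = A + 2.00·(cos169°, sin169°) = (-1.9633, 0.3816)
|BD| = 12.9689
circle(B,6.00) ∩ circle(D,8.00): a=5.4049, h=2.6051
  candidates: C₊=(3.5160,2.8266) cross=33.786; C₋=(3.3627,-2.3814) cross=-33.786
  mode + wants cross > 0 → take C=(3.5160,2.8266) (cross=33.786)
ex = (C−B)/|BC| = (0.9132,0.4075); ey = (-0.4075,0.9132)
P = B + 2.99·ex + 1.14·ey = (0.3027,2.6411)

0.30 2.64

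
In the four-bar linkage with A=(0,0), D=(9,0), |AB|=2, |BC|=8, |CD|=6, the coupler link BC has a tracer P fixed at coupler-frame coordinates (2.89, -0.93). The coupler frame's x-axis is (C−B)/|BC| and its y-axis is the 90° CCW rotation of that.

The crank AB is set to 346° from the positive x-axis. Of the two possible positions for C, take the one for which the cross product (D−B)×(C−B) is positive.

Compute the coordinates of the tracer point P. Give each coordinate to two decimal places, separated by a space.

4.50 1.15

A=(0,0), D=(9.00,0)
B = A + 2.00·(cos346°, sin346°) = (1.9406, -0.4838)
|BD| = 7.0760
circle(B,8.00) ∩ circle(D,6.00): a=5.5165, h=5.7938
  candidates: C₊=(7.0480,5.6736) cross=40.997; C₋=(7.8404,-5.8869) cross=-40.997
  mode + wants cross > 0 → take C=(7.0480,5.6736) (cross=40.997)
ex = (C−B)/|BC| = (0.6384,0.7697); ey = (-0.7697,0.6384)
P = B + 2.89·ex + -0.93·ey = (4.5015,1.1468)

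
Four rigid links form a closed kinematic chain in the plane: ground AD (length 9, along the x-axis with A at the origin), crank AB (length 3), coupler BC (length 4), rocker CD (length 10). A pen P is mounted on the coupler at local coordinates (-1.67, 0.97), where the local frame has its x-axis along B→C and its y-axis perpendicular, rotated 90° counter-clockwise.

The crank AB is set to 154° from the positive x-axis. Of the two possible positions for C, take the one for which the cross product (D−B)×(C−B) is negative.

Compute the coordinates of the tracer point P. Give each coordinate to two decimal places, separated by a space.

-2.66 3.25

A=(0,0), D=(9.00,0)
B = A + 3.00·(cos154°, sin154°) = (-2.6964, 1.3151)
|BD| = 11.7701
circle(B,4.00) ∩ circle(D,10.00): a=2.3167, h=3.2608
  candidates: C₊=(-0.0299,4.2967) cross=38.380; C₋=(-0.7586,-2.1841) cross=-38.380
  mode - wants cross < 0 → take C=(-0.7586,-2.1841) (cross=-38.380)
ex = (C−B)/|BC| = (0.4845,-0.8748); ey = (0.8748,0.4845)
P = B + -1.67·ex + 0.97·ey = (-2.6569,3.2460)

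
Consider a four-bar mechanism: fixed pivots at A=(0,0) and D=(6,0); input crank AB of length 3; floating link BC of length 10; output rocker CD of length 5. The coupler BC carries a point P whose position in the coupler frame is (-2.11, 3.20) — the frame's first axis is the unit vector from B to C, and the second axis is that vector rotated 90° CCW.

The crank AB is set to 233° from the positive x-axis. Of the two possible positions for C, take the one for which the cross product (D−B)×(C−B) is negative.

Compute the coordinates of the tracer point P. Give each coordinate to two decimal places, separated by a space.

A=(0,0), D=(6.00,0)
B = A + 3.00·(cos233°, sin233°) = (-1.8054, -2.3959)
|BD| = 8.1649
circle(B,10.00) ∩ circle(D,5.00): a=8.6753, h=4.9739
  candidates: C₊=(5.0284,4.9047) cross=40.611; C₋=(7.9475,-4.6051) cross=-40.611
  mode - wants cross < 0 → take C=(7.9475,-4.6051) (cross=-40.611)
ex = (C−B)/|BC| = (0.9753,-0.2209); ey = (0.2209,0.9753)
P = B + -2.11·ex + 3.20·ey = (-3.1564,1.1912)

-3.16 1.19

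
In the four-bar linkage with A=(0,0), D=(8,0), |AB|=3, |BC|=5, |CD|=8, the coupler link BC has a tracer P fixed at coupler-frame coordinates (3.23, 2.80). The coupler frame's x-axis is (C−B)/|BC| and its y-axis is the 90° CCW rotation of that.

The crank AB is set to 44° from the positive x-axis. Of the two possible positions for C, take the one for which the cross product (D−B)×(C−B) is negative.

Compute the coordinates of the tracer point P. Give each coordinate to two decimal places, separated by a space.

A=(0,0), D=(8.00,0)
B = A + 3.00·(cos44°, sin44°) = (2.1580, 2.0840)
|BD| = 6.2026
circle(B,5.00) ∩ circle(D,8.00): a=-0.0426, h=4.9998
  candidates: C₊=(3.7978,6.8074) cross=31.012; C₋=(0.4380,-2.6109) cross=-31.012
  mode - wants cross < 0 → take C=(0.4380,-2.6109) (cross=-31.012)
ex = (C−B)/|BC| = (-0.3440,-0.9390); ey = (0.9390,-0.3440)
P = B + 3.23·ex + 2.80·ey = (3.6760,-1.9121)

3.68 -1.91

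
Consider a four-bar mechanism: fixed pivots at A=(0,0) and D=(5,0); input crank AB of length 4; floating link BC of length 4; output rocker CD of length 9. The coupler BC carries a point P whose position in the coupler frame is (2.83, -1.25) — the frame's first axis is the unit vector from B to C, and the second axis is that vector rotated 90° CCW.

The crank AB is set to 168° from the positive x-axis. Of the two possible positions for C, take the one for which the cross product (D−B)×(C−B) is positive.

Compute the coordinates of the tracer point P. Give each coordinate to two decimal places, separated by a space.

-1.87 3.15

A=(0,0), D=(5.00,0)
B = A + 4.00·(cos168°, sin168°) = (-3.9126, 0.8316)
|BD| = 8.9513
circle(B,4.00) ∩ circle(D,9.00): a=0.8449, h=3.9098
  candidates: C₊=(-2.7081,4.6460) cross=34.997; C₋=(-3.4346,-3.1397) cross=-34.997
  mode + wants cross > 0 → take C=(-2.7081,4.6460) (cross=34.997)
ex = (C−B)/|BC| = (0.3011,0.9536); ey = (-0.9536,0.3011)
P = B + 2.83·ex + -1.25·ey = (-1.8684,3.1539)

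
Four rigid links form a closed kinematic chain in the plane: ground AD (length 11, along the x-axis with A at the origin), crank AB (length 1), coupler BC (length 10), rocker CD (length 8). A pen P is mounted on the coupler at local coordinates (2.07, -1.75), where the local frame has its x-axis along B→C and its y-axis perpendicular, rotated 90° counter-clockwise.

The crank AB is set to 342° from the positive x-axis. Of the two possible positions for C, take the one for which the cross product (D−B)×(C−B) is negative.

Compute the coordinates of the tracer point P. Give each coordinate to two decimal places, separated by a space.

A=(0,0), D=(11.00,0)
B = A + 1.00·(cos342°, sin342°) = (0.9511, -0.3090)
|BD| = 10.0537
circle(B,10.00) ∩ circle(D,8.00): a=6.8172, h=7.3161
  candidates: C₊=(7.5402,7.2132) cross=73.554; C₋=(7.9899,-7.4121) cross=-73.554
  mode - wants cross < 0 → take C=(7.9899,-7.4121) (cross=-73.554)
ex = (C−B)/|BC| = (0.7039,-0.7103); ey = (0.7103,0.7039)
P = B + 2.07·ex + -1.75·ey = (1.1651,-3.0112)

1.17 -3.01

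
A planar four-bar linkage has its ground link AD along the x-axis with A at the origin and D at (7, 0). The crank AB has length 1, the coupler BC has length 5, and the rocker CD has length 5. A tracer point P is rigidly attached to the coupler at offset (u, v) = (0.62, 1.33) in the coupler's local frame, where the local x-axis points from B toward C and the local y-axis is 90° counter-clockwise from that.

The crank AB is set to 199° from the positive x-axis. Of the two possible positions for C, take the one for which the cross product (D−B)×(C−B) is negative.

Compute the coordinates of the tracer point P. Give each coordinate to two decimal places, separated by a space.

A=(0,0), D=(7.00,0)
B = A + 1.00·(cos199°, sin199°) = (-0.9455, -0.3256)
|BD| = 7.9522
circle(B,5.00) ∩ circle(D,5.00): a=3.9761, h=3.0316
  candidates: C₊=(2.9031,2.8663) cross=24.108; C₋=(3.1514,-3.1919) cross=-24.108
  mode - wants cross < 0 → take C=(3.1514,-3.1919) (cross=-24.108)
ex = (C−B)/|BC| = (0.8194,-0.5733); ey = (0.5733,0.8194)
P = B + 0.62·ex + 1.33·ey = (0.3249,0.4088)

0.32 0.41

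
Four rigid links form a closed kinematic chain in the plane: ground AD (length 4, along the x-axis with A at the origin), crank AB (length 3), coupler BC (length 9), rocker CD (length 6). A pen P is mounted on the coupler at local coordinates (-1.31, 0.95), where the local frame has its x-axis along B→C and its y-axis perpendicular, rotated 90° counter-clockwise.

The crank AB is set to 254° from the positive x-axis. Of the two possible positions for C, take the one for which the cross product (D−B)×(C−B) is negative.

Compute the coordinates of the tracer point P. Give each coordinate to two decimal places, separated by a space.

A=(0,0), D=(4.00,0)
B = A + 3.00·(cos254°, sin254°) = (-0.8269, -2.8838)
|BD| = 5.6227
circle(B,9.00) ∩ circle(D,6.00): a=6.8130, h=5.8808
  candidates: C₊=(2.0057,5.6588) cross=33.066; C₋=(8.0379,-4.4380) cross=-33.066
  mode - wants cross < 0 → take C=(8.0379,-4.4380) (cross=-33.066)
ex = (C−B)/|BC| = (0.9850,-0.1727); ey = (0.1727,0.9850)
P = B + -1.31·ex + 0.95·ey = (-1.9532,-1.7218)

-1.95 -1.72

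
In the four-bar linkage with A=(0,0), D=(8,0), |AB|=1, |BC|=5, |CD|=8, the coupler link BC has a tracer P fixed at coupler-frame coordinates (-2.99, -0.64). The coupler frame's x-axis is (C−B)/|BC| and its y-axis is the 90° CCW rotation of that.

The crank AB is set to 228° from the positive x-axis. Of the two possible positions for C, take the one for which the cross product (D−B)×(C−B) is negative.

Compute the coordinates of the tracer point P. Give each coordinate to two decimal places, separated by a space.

-2.71 1.53

A=(0,0), D=(8.00,0)
B = A + 1.00·(cos228°, sin228°) = (-0.6691, -0.7431)
|BD| = 8.7009
circle(B,5.00) ∩ circle(D,8.00): a=2.1093, h=4.5333
  candidates: C₊=(1.0453,3.9537) cross=39.444; C₋=(1.8197,-5.0797) cross=-39.444
  mode - wants cross < 0 → take C=(1.8197,-5.0797) (cross=-39.444)
ex = (C−B)/|BC| = (0.4978,-0.8673); ey = (0.8673,0.4978)
P = B + -2.99·ex + -0.64·ey = (-2.7125,1.5316)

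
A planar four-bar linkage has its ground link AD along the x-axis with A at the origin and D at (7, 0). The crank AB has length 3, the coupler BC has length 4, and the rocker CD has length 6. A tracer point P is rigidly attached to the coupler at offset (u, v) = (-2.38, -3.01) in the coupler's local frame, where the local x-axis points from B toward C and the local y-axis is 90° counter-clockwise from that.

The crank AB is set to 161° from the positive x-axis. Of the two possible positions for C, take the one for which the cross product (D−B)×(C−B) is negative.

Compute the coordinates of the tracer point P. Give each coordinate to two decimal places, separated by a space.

A=(0,0), D=(7.00,0)
B = A + 3.00·(cos161°, sin161°) = (-2.8366, 0.9767)
|BD| = 9.8849
circle(B,4.00) ∩ circle(D,6.00): a=3.9308, h=0.7407
  candidates: C₊=(1.1482,1.3254) cross=7.322; C₋=(1.0018,-0.1488) cross=-7.322
  mode - wants cross < 0 → take C=(1.0018,-0.1488) (cross=-7.322)
ex = (C−B)/|BC| = (0.9596,-0.2814); ey = (0.2814,0.9596)
P = B + -2.38·ex + -3.01·ey = (-5.9673,-1.2420)

-5.97 -1.24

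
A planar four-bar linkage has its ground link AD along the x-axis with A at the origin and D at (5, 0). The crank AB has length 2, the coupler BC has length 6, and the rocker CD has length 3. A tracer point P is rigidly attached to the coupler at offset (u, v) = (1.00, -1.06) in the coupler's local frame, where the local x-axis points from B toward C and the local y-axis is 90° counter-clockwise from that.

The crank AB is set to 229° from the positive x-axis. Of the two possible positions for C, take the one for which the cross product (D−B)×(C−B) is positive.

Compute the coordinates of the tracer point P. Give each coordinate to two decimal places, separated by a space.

A=(0,0), D=(5.00,0)
B = A + 2.00·(cos229°, sin229°) = (-1.3121, -1.5094)
|BD| = 6.4901
circle(B,6.00) ∩ circle(D,3.00): a=5.3251, h=2.7646
  candidates: C₊=(3.2240,2.4178) cross=17.942; C₋=(4.5100,-2.9597) cross=-17.942
  mode + wants cross > 0 → take C=(3.2240,2.4178) (cross=17.942)
ex = (C−B)/|BC| = (0.7560,0.6545); ey = (-0.6545,0.7560)
P = B + 1.00·ex + -1.06·ey = (0.1377,-1.6563)

0.14 -1.66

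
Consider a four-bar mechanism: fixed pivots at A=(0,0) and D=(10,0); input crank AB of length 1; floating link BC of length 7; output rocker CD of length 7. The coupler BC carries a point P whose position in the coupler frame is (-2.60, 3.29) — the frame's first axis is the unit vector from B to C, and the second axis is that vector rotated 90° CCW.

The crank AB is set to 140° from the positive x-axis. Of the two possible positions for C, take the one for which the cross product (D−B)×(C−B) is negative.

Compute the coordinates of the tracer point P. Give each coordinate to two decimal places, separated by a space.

-0.42 4.82

A=(0,0), D=(10.00,0)
B = A + 1.00·(cos140°, sin140°) = (-0.7660, 0.6428)
|BD| = 10.7852
circle(B,7.00) ∩ circle(D,7.00): a=5.3926, h=4.4632
  candidates: C₊=(4.8830,4.7766) cross=48.136; C₋=(4.3510,-4.1338) cross=-48.136
  mode - wants cross < 0 → take C=(4.3510,-4.1338) (cross=-48.136)
ex = (C−B)/|BC| = (0.7310,-0.6824); ey = (0.6824,0.7310)
P = B + -2.60·ex + 3.29·ey = (-0.4216,4.8220)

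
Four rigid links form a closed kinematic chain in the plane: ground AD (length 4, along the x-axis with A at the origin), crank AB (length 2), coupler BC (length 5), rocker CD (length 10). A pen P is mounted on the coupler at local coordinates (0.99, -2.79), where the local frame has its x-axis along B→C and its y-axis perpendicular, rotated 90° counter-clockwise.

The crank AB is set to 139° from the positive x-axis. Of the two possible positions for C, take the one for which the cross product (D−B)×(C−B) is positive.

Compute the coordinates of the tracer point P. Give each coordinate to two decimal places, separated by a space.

0.17 3.75

A=(0,0), D=(4.00,0)
B = A + 2.00·(cos139°, sin139°) = (-1.5094, 1.3121)
|BD| = 5.6635
circle(B,5.00) ∩ circle(D,10.00): a=-3.7896, h=3.2618
  candidates: C₊=(-4.4402,5.3631) cross=18.473; C₋=(-5.9516,-0.9829) cross=-18.473
  mode + wants cross > 0 → take C=(-4.4402,5.3631) (cross=18.473)
ex = (C−B)/|BC| = (-0.5862,0.8102); ey = (-0.8102,-0.5862)
P = B + 0.99·ex + -2.79·ey = (0.1707,3.7496)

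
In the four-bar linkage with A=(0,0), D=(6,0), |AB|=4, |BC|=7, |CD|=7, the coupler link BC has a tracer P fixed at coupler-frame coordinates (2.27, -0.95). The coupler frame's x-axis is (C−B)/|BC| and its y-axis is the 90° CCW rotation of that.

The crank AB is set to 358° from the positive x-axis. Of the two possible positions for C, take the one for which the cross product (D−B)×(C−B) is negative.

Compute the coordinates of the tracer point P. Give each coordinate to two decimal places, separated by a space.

A=(0,0), D=(6.00,0)
B = A + 4.00·(cos358°, sin358°) = (3.9976, -0.1396)
|BD| = 2.0073
circle(B,7.00) ∩ circle(D,7.00): a=1.0036, h=6.9277
  candidates: C₊=(4.5170,6.8411) cross=13.906; C₋=(5.4806,-6.9807) cross=-13.906
  mode - wants cross < 0 → take C=(5.4806,-6.9807) (cross=-13.906)
ex = (C−B)/|BC| = (0.2119,-0.9773); ey = (0.9773,0.2119)
P = B + 2.27·ex + -0.95·ey = (3.5500,-2.5593)

3.55 -2.56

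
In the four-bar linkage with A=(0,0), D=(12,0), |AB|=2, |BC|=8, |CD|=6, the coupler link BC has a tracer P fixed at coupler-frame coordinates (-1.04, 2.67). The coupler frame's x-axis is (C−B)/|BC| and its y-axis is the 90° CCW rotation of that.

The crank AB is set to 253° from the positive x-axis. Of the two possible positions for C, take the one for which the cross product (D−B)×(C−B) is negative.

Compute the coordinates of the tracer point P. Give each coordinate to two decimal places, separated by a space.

A=(0,0), D=(12.00,0)
B = A + 2.00·(cos253°, sin253°) = (-0.5847, -1.9126)
|BD| = 12.7293
circle(B,8.00) ∩ circle(D,6.00): a=7.4645, h=2.8778
  candidates: C₊=(6.3626,2.0541) cross=36.633; C₋=(7.2274,-3.6362) cross=-36.633
  mode - wants cross < 0 → take C=(7.2274,-3.6362) (cross=-36.633)
ex = (C−B)/|BC| = (0.9765,-0.2155); ey = (0.2155,0.9765)
P = B + -1.04·ex + 2.67·ey = (-1.0251,0.9188)

-1.03 0.92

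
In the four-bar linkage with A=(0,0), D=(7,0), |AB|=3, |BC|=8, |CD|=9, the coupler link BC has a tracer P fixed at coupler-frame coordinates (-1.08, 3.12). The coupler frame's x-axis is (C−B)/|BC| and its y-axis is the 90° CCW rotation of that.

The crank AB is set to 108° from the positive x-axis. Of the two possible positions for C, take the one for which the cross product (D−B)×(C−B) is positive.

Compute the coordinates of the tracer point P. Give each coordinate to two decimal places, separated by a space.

-3.94 4.21

A=(0,0), D=(7.00,0)
B = A + 3.00·(cos108°, sin108°) = (-0.9271, 2.8532)
|BD| = 8.4249
circle(B,8.00) ∩ circle(D,9.00): a=3.2035, h=7.3306
  candidates: C₊=(4.5697,8.6657) cross=61.759; C₋=(-0.3954,-5.1291) cross=-61.759
  mode + wants cross > 0 → take C=(4.5697,8.6657) (cross=61.759)
ex = (C−B)/|BC| = (0.6871,0.7266); ey = (-0.7266,0.6871)
P = B + -1.08·ex + 3.12·ey = (-3.9360,4.2122)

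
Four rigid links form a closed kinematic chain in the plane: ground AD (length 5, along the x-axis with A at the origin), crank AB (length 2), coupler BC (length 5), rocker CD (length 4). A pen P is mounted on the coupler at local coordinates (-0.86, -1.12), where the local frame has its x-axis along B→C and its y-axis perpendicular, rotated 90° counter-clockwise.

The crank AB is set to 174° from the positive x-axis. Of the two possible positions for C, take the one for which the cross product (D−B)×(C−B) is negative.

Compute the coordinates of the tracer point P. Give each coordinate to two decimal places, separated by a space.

A=(0,0), D=(5.00,0)
B = A + 2.00·(cos174°, sin174°) = (-1.9890, 0.2091)
|BD| = 6.9922
circle(B,5.00) ∩ circle(D,4.00): a=4.1397, h=2.8041
  candidates: C₊=(2.2326,2.8882) cross=19.607; C₋=(2.0649,-2.7176) cross=-19.607
  mode - wants cross < 0 → take C=(2.0649,-2.7176) (cross=-19.607)
ex = (C−B)/|BC| = (0.8108,-0.5853); ey = (0.5853,0.8108)
P = B + -0.86·ex + -1.12·ey = (-3.3419,-0.1956)

-3.34 -0.20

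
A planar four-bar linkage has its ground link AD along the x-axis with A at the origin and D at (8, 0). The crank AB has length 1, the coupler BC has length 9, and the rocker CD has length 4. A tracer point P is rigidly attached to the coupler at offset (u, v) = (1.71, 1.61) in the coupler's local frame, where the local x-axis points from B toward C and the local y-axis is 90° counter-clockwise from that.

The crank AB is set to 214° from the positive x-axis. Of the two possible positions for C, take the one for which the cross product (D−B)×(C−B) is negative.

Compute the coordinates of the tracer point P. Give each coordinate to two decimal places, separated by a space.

A=(0,0), D=(8.00,0)
B = A + 1.00·(cos214°, sin214°) = (-0.8290, -0.5592)
|BD| = 8.8467
circle(B,9.00) ∩ circle(D,4.00): a=8.0970, h=3.9291
  candidates: C₊=(7.0035,3.8739) cross=34.760; C₋=(7.5002,-3.9686) cross=-34.760
  mode - wants cross < 0 → take C=(7.5002,-3.9686) (cross=-34.760)
ex = (C−B)/|BC| = (0.9255,-0.3788); ey = (0.3788,0.9255)
P = B + 1.71·ex + 1.61·ey = (1.3634,0.2830)

1.36 0.28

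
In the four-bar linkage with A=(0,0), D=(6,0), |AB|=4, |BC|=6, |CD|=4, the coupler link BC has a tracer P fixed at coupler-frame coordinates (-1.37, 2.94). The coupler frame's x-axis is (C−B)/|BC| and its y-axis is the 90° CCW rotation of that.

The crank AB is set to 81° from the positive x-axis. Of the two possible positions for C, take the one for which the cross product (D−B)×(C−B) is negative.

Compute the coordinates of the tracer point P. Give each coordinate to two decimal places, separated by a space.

A=(0,0), D=(6.00,0)
B = A + 4.00·(cos81°, sin81°) = (0.6257, 3.9508)
|BD| = 6.6702
circle(B,6.00) ∩ circle(D,4.00): a=4.8343, h=3.5538
  candidates: C₊=(6.6257,3.9508) cross=23.705; C₋=(2.4159,-1.7760) cross=-23.705
  mode - wants cross < 0 → take C=(2.4159,-1.7760) (cross=-23.705)
ex = (C−B)/|BC| = (0.2984,-0.9545); ey = (0.9545,0.2984)
P = B + -1.37·ex + 2.94·ey = (3.0231,6.1355)

3.02 6.14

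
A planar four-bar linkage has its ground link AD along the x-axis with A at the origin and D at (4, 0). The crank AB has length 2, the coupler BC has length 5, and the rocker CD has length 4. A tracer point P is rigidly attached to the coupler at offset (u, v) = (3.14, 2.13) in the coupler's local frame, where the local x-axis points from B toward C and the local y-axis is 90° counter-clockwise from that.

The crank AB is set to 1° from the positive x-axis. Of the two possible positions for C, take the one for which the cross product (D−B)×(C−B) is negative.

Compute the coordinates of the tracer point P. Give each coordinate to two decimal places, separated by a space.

5.64 -1.03

A=(0,0), D=(4.00,0)
B = A + 2.00·(cos1°, sin1°) = (1.9997, 0.0349)
|BD| = 2.0006
circle(B,5.00) ∩ circle(D,4.00): a=3.2496, h=3.8000
  candidates: C₊=(5.3151,3.7776) cross=7.602; C₋=(5.1825,-3.8212) cross=-7.602
  mode - wants cross < 0 → take C=(5.1825,-3.8212) (cross=-7.602)
ex = (C−B)/|BC| = (0.6366,-0.7712); ey = (0.7712,0.6366)
P = B + 3.14·ex + 2.13·ey = (5.6412,-1.0309)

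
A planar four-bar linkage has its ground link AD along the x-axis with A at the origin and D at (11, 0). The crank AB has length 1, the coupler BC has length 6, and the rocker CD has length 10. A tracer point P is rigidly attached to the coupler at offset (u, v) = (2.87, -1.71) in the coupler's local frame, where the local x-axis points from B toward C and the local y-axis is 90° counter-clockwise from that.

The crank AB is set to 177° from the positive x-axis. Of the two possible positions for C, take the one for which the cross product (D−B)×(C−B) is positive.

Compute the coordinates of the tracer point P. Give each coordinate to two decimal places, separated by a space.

A=(0,0), D=(11.00,0)
B = A + 1.00·(cos177°, sin177°) = (-0.9986, 0.0523)
|BD| = 11.9987
circle(B,6.00) ∩ circle(D,10.00): a=3.3324, h=4.9895
  candidates: C₊=(2.3555,5.0272) cross=59.868; C₋=(2.3120,-4.9516) cross=-59.868
  mode + wants cross > 0 → take C=(2.3555,5.0272) (cross=59.868)
ex = (C−B)/|BC| = (0.5590,0.8291); ey = (-0.8291,0.5590)
P = B + 2.87·ex + -1.71·ey = (2.0236,1.4761)

2.02 1.48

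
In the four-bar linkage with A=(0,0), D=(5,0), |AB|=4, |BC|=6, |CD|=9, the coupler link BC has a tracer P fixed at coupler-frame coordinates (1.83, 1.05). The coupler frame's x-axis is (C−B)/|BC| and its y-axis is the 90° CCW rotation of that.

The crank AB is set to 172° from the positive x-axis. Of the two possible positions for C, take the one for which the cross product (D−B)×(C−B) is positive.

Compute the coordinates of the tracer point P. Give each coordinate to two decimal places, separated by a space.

-4.22 2.65

A=(0,0), D=(5.00,0)
B = A + 4.00·(cos172°, sin172°) = (-3.9611, 0.5567)
|BD| = 8.9783
circle(B,6.00) ∩ circle(D,9.00): a=1.9831, h=5.6628
  candidates: C₊=(-1.6306,6.0856) cross=50.842; C₋=(-2.3329,-5.2182) cross=-50.842
  mode + wants cross > 0 → take C=(-1.6306,6.0856) (cross=50.842)
ex = (C−B)/|BC| = (0.3884,0.9215); ey = (-0.9215,0.3884)
P = B + 1.83·ex + 1.05·ey = (-4.2178,2.6508)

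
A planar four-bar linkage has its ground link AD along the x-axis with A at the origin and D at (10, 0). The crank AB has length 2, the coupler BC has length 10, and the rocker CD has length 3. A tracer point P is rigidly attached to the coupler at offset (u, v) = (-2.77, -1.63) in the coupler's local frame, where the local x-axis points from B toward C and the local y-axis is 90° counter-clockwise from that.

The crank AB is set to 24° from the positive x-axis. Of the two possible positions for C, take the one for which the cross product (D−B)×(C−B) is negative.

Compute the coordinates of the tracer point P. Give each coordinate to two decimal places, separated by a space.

-1.34 0.28

A=(0,0), D=(10.00,0)
B = A + 2.00·(cos24°, sin24°) = (1.8271, 0.8135)
|BD| = 8.2133
circle(B,10.00) ∩ circle(D,3.00): a=9.6464, h=2.6355
  candidates: C₊=(11.6871,2.4806) cross=21.646; C₋=(11.1651,-2.7645) cross=-21.646
  mode - wants cross < 0 → take C=(11.1651,-2.7645) (cross=-21.646)
ex = (C−B)/|BC| = (0.9338,-0.3578); ey = (0.3578,0.9338)
P = B + -2.77·ex + -1.63·ey = (-1.3427,0.2825)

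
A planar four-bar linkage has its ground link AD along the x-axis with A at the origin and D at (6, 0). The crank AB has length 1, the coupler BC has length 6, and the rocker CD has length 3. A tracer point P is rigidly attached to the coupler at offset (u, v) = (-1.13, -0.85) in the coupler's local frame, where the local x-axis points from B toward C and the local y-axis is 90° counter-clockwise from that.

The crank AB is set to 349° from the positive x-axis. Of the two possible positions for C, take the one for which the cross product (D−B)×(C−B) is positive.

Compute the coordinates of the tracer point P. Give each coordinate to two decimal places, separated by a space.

0.48 -1.51

A=(0,0), D=(6.00,0)
B = A + 1.00·(cos349°, sin349°) = (0.9816, -0.1908)
|BD| = 5.0220
circle(B,6.00) ∩ circle(D,3.00): a=5.1992, h=2.9948
  candidates: C₊=(6.0633,2.9993) cross=15.040; C₋=(6.2908,-2.9859) cross=-15.040
  mode + wants cross > 0 → take C=(6.0633,2.9993) (cross=15.040)
ex = (C−B)/|BC| = (0.8469,0.5317); ey = (-0.5317,0.8469)
P = B + -1.13·ex + -0.85·ey = (0.4765,-1.5115)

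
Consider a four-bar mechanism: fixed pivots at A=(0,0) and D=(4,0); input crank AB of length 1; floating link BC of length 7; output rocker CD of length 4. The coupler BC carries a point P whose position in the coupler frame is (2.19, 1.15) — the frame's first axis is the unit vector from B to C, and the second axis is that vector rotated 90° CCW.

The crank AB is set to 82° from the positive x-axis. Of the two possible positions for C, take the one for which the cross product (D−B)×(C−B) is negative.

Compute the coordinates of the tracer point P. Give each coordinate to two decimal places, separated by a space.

2.52 0.33

A=(0,0), D=(4.00,0)
B = A + 1.00·(cos82°, sin82°) = (0.1392, 0.9903)
|BD| = 3.9858
circle(B,7.00) ∩ circle(D,4.00): a=6.1326, h=3.3751
  candidates: C₊=(6.9180,2.7359) cross=13.452; C₋=(5.2409,-3.8026) cross=-13.452
  mode - wants cross < 0 → take C=(5.2409,-3.8026) (cross=-13.452)
ex = (C−B)/|BC| = (0.7288,-0.6847); ey = (0.6847,0.7288)
P = B + 2.19·ex + 1.15·ey = (2.5227,0.3289)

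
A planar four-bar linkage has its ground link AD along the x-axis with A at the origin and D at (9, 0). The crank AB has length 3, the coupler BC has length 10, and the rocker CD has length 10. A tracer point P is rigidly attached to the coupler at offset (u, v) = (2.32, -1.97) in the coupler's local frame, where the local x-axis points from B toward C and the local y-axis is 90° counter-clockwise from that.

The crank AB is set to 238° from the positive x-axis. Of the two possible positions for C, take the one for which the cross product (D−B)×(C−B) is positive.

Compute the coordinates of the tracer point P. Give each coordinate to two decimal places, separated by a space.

A=(0,0), D=(9.00,0)
B = A + 3.00·(cos238°, sin238°) = (-1.5898, -2.5441)
|BD| = 10.8911
circle(B,10.00) ∩ circle(D,10.00): a=5.4455, h=8.3873
  candidates: C₊=(1.7459,6.8831) cross=91.346; C₋=(5.6644,-9.4273) cross=-91.346
  mode + wants cross > 0 → take C=(1.7459,6.8831) (cross=91.346)
ex = (C−B)/|BC| = (0.3336,0.9427); ey = (-0.9427,0.3336)
P = B + 2.32·ex + -1.97·ey = (1.0413,-1.0141)

1.04 -1.01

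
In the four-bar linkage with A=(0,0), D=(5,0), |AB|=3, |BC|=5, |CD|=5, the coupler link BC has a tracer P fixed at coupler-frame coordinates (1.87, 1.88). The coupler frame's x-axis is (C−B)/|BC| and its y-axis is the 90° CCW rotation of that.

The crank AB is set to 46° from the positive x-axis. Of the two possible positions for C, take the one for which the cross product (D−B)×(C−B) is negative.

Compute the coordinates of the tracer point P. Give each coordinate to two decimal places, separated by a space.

3.41 -0.14

A=(0,0), D=(5.00,0)
B = A + 3.00·(cos46°, sin46°) = (2.0840, 2.1580)
|BD| = 3.6277
circle(B,5.00) ∩ circle(D,5.00): a=1.8139, h=4.6594
  candidates: C₊=(6.3137,4.8243) cross=16.903; C₋=(0.7702,-2.6663) cross=-16.903
  mode - wants cross < 0 → take C=(0.7702,-2.6663) (cross=-16.903)
ex = (C−B)/|BC| = (-0.2627,-0.9649); ey = (0.9649,-0.2627)
P = B + 1.87·ex + 1.88·ey = (3.4066,-0.1402)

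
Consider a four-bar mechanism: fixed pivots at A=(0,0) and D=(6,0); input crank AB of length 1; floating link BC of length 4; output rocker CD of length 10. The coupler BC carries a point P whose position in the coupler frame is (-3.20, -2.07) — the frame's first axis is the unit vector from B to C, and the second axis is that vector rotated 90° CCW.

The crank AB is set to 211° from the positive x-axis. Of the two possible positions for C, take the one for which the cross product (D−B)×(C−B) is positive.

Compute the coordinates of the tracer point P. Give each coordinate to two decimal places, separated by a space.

A=(0,0), D=(6.00,0)
B = A + 1.00·(cos211°, sin211°) = (-0.8572, -0.5150)
|BD| = 6.8765
circle(B,4.00) ∩ circle(D,10.00): a=-2.6695, h=2.9789
  candidates: C₊=(-3.7423,2.2555) cross=20.484; C₋=(-3.2961,-3.6855) cross=-20.484
  mode + wants cross > 0 → take C=(-3.7423,2.2555) (cross=20.484)
ex = (C−B)/|BC| = (-0.7213,0.6926); ey = (-0.6926,-0.7213)
P = B + -3.20·ex + -2.07·ey = (2.8847,-1.2384)

2.88 -1.24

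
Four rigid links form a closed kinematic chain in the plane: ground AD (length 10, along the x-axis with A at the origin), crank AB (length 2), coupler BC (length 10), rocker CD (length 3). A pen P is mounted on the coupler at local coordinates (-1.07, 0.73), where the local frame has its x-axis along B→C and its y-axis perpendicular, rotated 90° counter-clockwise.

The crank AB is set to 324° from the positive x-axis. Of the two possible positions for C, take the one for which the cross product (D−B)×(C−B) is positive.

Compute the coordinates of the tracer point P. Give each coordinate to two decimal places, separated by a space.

0.34 -0.95

A=(0,0), D=(10.00,0)
B = A + 2.00·(cos324°, sin324°) = (1.6180, -1.1756)
|BD| = 8.4640
circle(B,10.00) ∩ circle(D,3.00): a=9.6077, h=2.7734
  candidates: C₊=(10.7474,2.9054) cross=23.474; C₋=(11.5178,-2.5877) cross=-23.474
  mode + wants cross > 0 → take C=(10.7474,2.9054) (cross=23.474)
ex = (C−B)/|BC| = (0.9129,0.4081); ey = (-0.4081,0.9129)
P = B + -1.07·ex + 0.73·ey = (0.3433,-0.9458)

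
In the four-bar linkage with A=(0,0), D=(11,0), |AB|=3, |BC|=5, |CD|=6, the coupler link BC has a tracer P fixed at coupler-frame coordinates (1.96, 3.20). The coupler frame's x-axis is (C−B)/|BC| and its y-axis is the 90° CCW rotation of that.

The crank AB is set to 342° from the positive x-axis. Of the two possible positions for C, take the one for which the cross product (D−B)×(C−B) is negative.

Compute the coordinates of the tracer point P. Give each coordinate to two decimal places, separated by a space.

A=(0,0), D=(11.00,0)
B = A + 3.00·(cos342°, sin342°) = (2.8532, -0.9271)
|BD| = 8.1994
circle(B,5.00) ∩ circle(D,6.00): a=3.4289, h=3.6390
  candidates: C₊=(5.8487,3.0763) cross=29.838; C₋=(6.6715,-4.1551) cross=-29.838
  mode - wants cross < 0 → take C=(6.6715,-4.1551) (cross=-29.838)
ex = (C−B)/|BC| = (0.7637,-0.6456); ey = (0.6456,0.7637)
P = B + 1.96·ex + 3.20·ey = (6.4159,0.2513)

6.42 0.25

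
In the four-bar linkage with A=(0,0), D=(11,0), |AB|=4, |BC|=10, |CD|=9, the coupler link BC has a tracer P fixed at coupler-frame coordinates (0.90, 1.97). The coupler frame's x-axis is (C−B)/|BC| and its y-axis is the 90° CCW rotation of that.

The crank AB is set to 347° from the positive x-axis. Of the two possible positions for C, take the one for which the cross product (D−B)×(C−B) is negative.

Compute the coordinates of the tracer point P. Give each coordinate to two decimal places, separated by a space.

6.02 -0.45

A=(0,0), D=(11.00,0)
B = A + 4.00·(cos347°, sin347°) = (3.8975, -0.8998)
|BD| = 7.1593
circle(B,10.00) ∩ circle(D,9.00): a=4.9066, h=8.7135
  candidates: C₊=(7.6700,8.3613) cross=62.383; C₋=(9.8603,-8.9275) cross=-62.383
  mode - wants cross < 0 → take C=(9.8603,-8.9275) (cross=-62.383)
ex = (C−B)/|BC| = (0.5963,-0.8028); ey = (0.8028,0.5963)
P = B + 0.90·ex + 1.97·ey = (6.0156,-0.4476)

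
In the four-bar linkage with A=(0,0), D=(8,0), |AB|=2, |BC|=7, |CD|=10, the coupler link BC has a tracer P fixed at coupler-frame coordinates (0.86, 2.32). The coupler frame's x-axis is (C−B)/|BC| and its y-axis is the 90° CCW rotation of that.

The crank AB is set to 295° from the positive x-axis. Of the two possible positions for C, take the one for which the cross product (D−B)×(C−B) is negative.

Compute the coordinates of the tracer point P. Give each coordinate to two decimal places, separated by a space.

3.31 -1.99

A=(0,0), D=(8.00,0)
B = A + 2.00·(cos295°, sin295°) = (0.8452, -1.8126)
|BD| = 7.3808
circle(B,7.00) ∩ circle(D,10.00): a=0.2355, h=6.9960
  candidates: C₊=(-0.6446,5.0270) cross=51.636; C₋=(2.7916,-8.5366) cross=-51.636
  mode - wants cross < 0 → take C=(2.7916,-8.5366) (cross=-51.636)
ex = (C−B)/|BC| = (0.2781,-0.9606); ey = (0.9606,0.2781)
P = B + 0.86·ex + 2.32·ey = (3.3129,-1.9936)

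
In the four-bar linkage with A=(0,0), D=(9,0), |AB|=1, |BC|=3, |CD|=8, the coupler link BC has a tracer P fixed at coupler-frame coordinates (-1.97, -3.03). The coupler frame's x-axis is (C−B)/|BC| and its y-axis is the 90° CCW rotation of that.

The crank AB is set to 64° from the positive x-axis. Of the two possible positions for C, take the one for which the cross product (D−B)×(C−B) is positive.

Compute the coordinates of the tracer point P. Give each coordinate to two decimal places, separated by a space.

A=(0,0), D=(9.00,0)
B = A + 1.00·(cos64°, sin64°) = (0.4384, 0.8988)
|BD| = 8.6087
circle(B,3.00) ∩ circle(D,8.00): a=1.1099, h=2.7871
  candidates: C₊=(1.8332,3.5548) cross=23.994; C₋=(1.2512,-1.9890) cross=-23.994
  mode + wants cross > 0 → take C=(1.8332,3.5548) (cross=23.994)
ex = (C−B)/|BC| = (0.4649,0.8853); ey = (-0.8853,0.4649)
P = B + -1.97·ex + -3.03·ey = (2.2050,-2.2541)

2.21 -2.25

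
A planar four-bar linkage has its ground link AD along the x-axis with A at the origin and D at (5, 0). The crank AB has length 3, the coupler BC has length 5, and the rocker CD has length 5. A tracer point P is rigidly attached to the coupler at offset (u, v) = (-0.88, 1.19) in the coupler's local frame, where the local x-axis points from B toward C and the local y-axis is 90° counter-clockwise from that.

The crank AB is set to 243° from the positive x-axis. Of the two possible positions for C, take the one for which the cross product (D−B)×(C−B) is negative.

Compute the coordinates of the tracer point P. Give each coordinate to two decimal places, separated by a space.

A=(0,0), D=(5.00,0)
B = A + 3.00·(cos243°, sin243°) = (-1.3620, -2.6730)
|BD| = 6.9007
circle(B,5.00) ∩ circle(D,5.00): a=3.4504, h=3.6187
  candidates: C₊=(0.4173,1.9997) cross=24.972; C₋=(3.2207,-4.6727) cross=-24.972
  mode - wants cross < 0 → take C=(3.2207,-4.6727) (cross=-24.972)
ex = (C−B)/|BC| = (0.9165,-0.3999); ey = (0.3999,0.9165)
P = B + -0.88·ex + 1.19·ey = (-1.6926,-1.2304)

-1.69 -1.23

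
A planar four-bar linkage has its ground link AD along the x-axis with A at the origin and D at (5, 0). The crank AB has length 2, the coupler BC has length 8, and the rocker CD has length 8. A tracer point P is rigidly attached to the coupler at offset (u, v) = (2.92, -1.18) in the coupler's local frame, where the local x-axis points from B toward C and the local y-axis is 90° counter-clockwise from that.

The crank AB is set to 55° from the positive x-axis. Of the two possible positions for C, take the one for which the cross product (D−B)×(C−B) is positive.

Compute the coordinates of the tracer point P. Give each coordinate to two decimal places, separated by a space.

A=(0,0), D=(5.00,0)
B = A + 2.00·(cos55°, sin55°) = (1.1472, 1.6383)
|BD| = 4.1867
circle(B,8.00) ∩ circle(D,8.00): a=2.0934, h=7.7213
  candidates: C₊=(6.0950,7.9247) cross=32.327; C₋=(0.0522,-6.2864) cross=-32.327
  mode + wants cross > 0 → take C=(6.0950,7.9247) (cross=32.327)
ex = (C−B)/|BC| = (0.6185,0.7858); ey = (-0.7858,0.6185)
P = B + 2.92·ex + -1.18·ey = (3.8804,3.2030)

3.88 3.20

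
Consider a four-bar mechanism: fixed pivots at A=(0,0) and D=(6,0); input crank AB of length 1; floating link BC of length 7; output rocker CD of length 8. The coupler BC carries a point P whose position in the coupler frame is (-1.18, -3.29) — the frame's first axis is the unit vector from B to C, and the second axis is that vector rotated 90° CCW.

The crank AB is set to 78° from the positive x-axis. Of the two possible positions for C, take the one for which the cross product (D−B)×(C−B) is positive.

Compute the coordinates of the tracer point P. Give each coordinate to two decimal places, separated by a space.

A=(0,0), D=(6.00,0)
B = A + 1.00·(cos78°, sin78°) = (0.2079, 0.9781)
|BD| = 5.8741
circle(B,7.00) ∩ circle(D,8.00): a=1.6603, h=6.8003
  candidates: C₊=(2.9774,7.4070) cross=39.945; C₋=(0.7126,-6.0036) cross=-39.945
  mode + wants cross > 0 → take C=(2.9774,7.4070) (cross=39.945)
ex = (C−B)/|BC| = (0.3956,0.9184); ey = (-0.9184,0.3956)
P = B + -1.18·ex + -3.29·ey = (2.7626,-1.4072)

2.76 -1.41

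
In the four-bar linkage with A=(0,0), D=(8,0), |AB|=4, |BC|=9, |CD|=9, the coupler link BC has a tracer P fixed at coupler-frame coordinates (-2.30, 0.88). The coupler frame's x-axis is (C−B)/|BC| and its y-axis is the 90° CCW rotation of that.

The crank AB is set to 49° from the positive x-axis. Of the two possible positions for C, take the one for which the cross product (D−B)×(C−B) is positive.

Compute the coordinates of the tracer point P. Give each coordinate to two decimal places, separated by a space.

A=(0,0), D=(8.00,0)
B = A + 4.00·(cos49°, sin49°) = (2.6242, 3.0188)
|BD| = 6.1654
circle(B,9.00) ∩ circle(D,9.00): a=3.0827, h=8.4556
  candidates: C₊=(9.4523,8.8820) cross=52.132; C₋=(1.1719,-5.8632) cross=-52.132
  mode + wants cross > 0 → take C=(9.4523,8.8820) (cross=52.132)
ex = (C−B)/|BC| = (0.7587,0.6515); ey = (-0.6515,0.7587)
P = B + -2.30·ex + 0.88·ey = (0.3060,2.1881)

0.31 2.19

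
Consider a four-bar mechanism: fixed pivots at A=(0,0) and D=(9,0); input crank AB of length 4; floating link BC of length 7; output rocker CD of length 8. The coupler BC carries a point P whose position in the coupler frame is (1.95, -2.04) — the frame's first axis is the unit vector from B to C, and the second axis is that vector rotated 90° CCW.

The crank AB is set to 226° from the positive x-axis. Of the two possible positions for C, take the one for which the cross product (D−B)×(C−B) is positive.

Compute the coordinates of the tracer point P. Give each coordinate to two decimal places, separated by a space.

0.03 -2.56

A=(0,0), D=(9.00,0)
B = A + 4.00·(cos226°, sin226°) = (-2.7786, -2.8774)
|BD| = 12.1250
circle(B,7.00) ∩ circle(D,8.00): a=5.4439, h=4.4004
  candidates: C₊=(1.4655,2.6892) cross=53.355; C₋=(3.5540,-5.8602) cross=-53.355
  mode + wants cross > 0 → take C=(1.4655,2.6892) (cross=53.355)
ex = (C−B)/|BC| = (0.6063,0.7952); ey = (-0.7952,0.6063)
P = B + 1.95·ex + -2.04·ey = (0.0259,-2.5635)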